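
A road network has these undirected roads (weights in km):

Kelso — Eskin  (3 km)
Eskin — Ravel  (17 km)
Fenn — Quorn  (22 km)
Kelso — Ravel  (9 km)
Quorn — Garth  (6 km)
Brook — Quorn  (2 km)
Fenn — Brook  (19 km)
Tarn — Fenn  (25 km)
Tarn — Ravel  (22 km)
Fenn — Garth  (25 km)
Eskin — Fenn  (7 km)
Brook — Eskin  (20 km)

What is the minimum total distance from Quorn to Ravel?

34 km

Shortest distances from Quorn:
Quorn: 0
Brook: 2  (via Quorn)
Garth: 6  (via Quorn)
Fenn: 21  (via Brook)
Eskin: 22  (via Brook)
Kelso: 25  (via Eskin)
Ravel: 34  (via Kelso)
Shortest route: Quorn–Brook–Eskin–Kelso–Ravel = 34 km.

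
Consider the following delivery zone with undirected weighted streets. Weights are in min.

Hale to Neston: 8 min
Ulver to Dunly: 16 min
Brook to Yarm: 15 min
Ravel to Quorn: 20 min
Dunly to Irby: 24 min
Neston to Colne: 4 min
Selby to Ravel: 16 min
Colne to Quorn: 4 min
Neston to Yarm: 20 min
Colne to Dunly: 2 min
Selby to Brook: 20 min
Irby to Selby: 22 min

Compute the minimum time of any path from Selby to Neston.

Compare a few routes:
Selby–Brook–Yarm–Neston: 20+15+20 = 55
Selby–Irby–Dunly–Colne–Neston: 22+24+2+4 = 52
Selby–Ravel–Quorn–Colne–Neston: 16+20+4+4 = 44
The minimum is 44 min via Selby–Ravel–Quorn–Colne–Neston.

44 min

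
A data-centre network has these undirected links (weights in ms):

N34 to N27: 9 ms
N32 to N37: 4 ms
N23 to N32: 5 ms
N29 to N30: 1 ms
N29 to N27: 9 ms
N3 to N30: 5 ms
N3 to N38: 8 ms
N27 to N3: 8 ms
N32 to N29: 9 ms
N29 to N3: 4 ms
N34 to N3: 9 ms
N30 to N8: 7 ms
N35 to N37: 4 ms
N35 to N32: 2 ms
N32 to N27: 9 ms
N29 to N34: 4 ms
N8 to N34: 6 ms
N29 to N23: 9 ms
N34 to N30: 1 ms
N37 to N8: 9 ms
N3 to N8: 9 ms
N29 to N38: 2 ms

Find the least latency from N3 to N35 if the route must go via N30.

Shortest N3→N30: N3 → N30 = 5
Shortest N30→N35: N30 → N29 → N32 → N35 = 12
Total via N30: 5 + 12 = 17 ms.

17 ms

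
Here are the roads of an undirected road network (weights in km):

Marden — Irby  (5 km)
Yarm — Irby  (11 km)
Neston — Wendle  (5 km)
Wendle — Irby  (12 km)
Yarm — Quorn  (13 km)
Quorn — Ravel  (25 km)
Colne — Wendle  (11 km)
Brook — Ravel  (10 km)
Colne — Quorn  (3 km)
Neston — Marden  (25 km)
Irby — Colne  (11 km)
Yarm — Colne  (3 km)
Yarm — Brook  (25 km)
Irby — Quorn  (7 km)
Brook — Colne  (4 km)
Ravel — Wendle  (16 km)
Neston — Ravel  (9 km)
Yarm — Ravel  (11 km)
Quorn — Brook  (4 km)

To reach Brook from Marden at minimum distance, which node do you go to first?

Candidate routes:
Marden → Irby → Colne → Brook: 5+11+4 = 20
Marden → Irby → Yarm → Colne → Brook: 5+11+3+4 = 23
Marden → Irby → Quorn → Brook: 5+7+4 = 16
Marden → Irby → Quorn → Colne → Brook: 5+7+3+4 = 19
Cheapest is Marden → Irby → Quorn → Brook at 16 km.
So from Marden the first move is to Irby.

Irby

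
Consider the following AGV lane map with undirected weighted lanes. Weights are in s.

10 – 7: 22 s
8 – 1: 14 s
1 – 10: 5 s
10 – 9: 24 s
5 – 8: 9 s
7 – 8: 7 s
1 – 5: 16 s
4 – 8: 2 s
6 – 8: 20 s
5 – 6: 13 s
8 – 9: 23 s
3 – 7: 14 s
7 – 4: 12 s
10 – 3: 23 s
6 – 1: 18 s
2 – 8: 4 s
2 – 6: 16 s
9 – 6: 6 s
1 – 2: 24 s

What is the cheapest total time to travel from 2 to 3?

25 s

Shortest distances from 2:
2: 0
8: 4  (via 2)
4: 6  (via 8)
7: 11  (via 8)
5: 13  (via 8)
6: 16  (via 2)
1: 18  (via 8)
9: 22  (via 6)
10: 23  (via 1)
3: 25  (via 7)
Shortest route: 2–8–7–3 = 25 s.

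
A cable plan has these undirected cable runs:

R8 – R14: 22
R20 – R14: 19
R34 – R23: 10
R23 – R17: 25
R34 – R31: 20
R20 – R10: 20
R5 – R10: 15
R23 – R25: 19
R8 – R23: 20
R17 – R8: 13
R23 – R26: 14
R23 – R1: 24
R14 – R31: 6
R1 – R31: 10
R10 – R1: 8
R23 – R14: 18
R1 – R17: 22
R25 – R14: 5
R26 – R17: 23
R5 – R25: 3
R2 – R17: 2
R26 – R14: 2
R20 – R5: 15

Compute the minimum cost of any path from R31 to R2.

Shortest distances from R31:
R31: 0
R14: 6  (via R31)
R26: 8  (via R14)
R1: 10  (via R31)
R25: 11  (via R14)
R5: 14  (via R25)
R10: 18  (via R1)
R34: 20  (via R31)
R23: 22  (via R26)
R20: 25  (via R14)
R8: 28  (via R14)
R17: 31  (via R26)
R2: 33  (via R17)
Shortest route: R31–R14–R26–R17–R2 = 33.

33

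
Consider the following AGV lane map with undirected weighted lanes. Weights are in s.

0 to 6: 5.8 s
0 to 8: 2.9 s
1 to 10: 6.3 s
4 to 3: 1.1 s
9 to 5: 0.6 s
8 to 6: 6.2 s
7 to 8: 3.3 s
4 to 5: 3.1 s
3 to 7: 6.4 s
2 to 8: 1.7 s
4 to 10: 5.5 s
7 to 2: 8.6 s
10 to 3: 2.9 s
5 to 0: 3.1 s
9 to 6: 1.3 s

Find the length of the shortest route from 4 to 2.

Running Dijkstra from 4:
4: 0
3: 1.1  (via 4)
5: 3.1  (via 4)
9: 3.7  (via 5)
10: 4  (via 3)
6: 5  (via 9)
0: 6.2  (via 5)
7: 7.5  (via 3)
8: 9.1  (via 0)
1: 10.3  (via 10)
2: 10.8  (via 8)
Shortest route: 4–5–0–8–2 = 10.8 s.

10.8 s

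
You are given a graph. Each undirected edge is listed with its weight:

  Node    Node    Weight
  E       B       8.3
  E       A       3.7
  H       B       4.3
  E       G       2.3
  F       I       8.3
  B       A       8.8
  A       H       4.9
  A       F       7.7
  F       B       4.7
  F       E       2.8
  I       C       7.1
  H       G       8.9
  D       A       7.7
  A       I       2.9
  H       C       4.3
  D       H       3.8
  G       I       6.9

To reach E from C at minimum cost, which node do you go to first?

H

Compare a few routes:
C–H–G–E: 4.3+8.9+2.3 = 15.5
C–H–A–E: 4.3+4.9+3.7 = 12.9
C–I–A–E: 7.1+2.9+3.7 = 13.7
Cheapest is C–H–A–E at 12.9.
So from C the first move is to H.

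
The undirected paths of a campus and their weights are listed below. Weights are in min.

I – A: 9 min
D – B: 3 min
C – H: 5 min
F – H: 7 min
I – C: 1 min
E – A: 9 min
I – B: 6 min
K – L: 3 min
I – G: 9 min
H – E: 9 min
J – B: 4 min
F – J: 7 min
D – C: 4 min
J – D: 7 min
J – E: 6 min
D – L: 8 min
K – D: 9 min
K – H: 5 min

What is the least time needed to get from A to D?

14 min

Shortest distances from A:
A: 0
E: 9  (via A)
I: 9  (via A)
C: 10  (via I)
D: 14  (via C)
Shortest route: A–I–C–D = 14 min.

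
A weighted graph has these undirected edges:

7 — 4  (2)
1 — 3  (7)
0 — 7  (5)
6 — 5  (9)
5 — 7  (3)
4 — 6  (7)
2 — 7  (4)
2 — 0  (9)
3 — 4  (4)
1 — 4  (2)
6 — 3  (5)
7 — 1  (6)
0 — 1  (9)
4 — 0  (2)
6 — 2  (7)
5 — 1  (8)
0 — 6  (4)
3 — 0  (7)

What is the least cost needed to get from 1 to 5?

7

Shortest distances from 1:
1: 0
4: 2  (via 1)
0: 4  (via 4)
7: 4  (via 4)
3: 6  (via 4)
5: 7  (via 7)
Shortest route: 1–4–7–5 = 7.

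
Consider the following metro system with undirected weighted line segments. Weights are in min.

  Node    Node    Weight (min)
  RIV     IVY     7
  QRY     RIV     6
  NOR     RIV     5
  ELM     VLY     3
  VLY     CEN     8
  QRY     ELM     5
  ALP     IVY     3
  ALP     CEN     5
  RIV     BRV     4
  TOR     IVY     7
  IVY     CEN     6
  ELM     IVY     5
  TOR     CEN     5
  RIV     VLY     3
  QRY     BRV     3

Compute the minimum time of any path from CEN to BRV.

Enumerating some paths:
CEN - ALP - IVY - RIV - BRV: 5+3+7+4 = 19
CEN - VLY - ELM - QRY - BRV: 8+3+5+3 = 19
CEN - IVY - RIV - BRV: 6+7+4 = 17
CEN - VLY - RIV - BRV: 8+3+4 = 15
Cheapest is CEN - VLY - RIV - BRV at 15 min.

15 min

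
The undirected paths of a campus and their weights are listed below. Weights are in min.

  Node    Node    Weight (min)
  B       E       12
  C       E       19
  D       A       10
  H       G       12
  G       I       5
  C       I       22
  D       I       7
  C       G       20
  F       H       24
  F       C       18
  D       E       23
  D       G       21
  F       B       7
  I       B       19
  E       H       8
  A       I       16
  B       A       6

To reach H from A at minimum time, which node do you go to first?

B

Compare a few routes:
A–B–E–H: 6+12+8 = 26
A–D–I–G–H: 10+7+5+12 = 34
A–I–G–H: 16+5+12 = 33
The minimum is 26 min via A–B–E–H.
So from A the first move is to B.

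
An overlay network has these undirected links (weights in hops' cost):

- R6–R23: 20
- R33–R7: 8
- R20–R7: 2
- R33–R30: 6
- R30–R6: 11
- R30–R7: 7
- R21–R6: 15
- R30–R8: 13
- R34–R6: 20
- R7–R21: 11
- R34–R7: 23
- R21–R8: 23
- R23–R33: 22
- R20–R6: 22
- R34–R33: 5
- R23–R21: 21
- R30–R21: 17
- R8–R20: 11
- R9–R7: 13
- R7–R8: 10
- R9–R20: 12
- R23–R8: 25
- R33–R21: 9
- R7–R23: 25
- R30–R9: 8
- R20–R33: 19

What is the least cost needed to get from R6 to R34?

Shortest distances from R6:
R6: 0
R30: 11  (via R6)
R21: 15  (via R6)
R33: 17  (via R30)
R7: 18  (via R30)
R9: 19  (via R30)
R34: 20  (via R6)
Shortest route: R6 → R34 = 20 hops' cost.

20 hops' cost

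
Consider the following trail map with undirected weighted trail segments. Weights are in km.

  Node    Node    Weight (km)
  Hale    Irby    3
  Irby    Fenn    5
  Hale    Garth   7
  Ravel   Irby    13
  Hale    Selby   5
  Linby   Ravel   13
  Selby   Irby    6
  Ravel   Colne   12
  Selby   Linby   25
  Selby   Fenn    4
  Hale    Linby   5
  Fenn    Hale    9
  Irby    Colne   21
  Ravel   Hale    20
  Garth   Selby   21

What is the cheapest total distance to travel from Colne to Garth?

31 km

Enumerating some paths:
Colne–Irby–Hale–Garth: 21+3+7 = 31
Colne–Ravel–Irby–Hale–Garth: 12+13+3+7 = 35
The minimum is 31 km via Colne–Irby–Hale–Garth.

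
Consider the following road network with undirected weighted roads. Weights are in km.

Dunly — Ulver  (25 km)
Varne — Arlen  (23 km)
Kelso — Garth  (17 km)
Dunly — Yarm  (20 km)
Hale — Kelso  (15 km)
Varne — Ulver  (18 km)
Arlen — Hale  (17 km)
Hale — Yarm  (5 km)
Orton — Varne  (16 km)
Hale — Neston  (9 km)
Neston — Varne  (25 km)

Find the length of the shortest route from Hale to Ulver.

50 km

Shortest distances from Hale:
Hale: 0
Yarm: 5  (via Hale)
Neston: 9  (via Hale)
Kelso: 15  (via Hale)
Arlen: 17  (via Hale)
Dunly: 25  (via Yarm)
Garth: 32  (via Kelso)
Varne: 34  (via Neston)
Ulver: 50  (via Dunly)
Shortest route: Hale–Yarm–Dunly–Ulver = 50 km.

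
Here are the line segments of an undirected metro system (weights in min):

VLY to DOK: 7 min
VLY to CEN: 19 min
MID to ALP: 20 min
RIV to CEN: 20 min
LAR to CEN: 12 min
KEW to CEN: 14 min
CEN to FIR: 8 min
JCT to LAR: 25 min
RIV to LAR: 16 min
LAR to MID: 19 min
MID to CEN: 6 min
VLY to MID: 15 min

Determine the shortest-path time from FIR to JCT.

Compare a few routes:
FIR → CEN → VLY → MID → LAR → JCT: 8+19+15+19+25 = 86
FIR → CEN → RIV → LAR → JCT: 8+20+16+25 = 69
FIR → CEN → LAR → JCT: 8+12+25 = 45
FIR → CEN → MID → LAR → JCT: 8+6+19+25 = 58
The minimum is 45 min via FIR → CEN → LAR → JCT.

45 min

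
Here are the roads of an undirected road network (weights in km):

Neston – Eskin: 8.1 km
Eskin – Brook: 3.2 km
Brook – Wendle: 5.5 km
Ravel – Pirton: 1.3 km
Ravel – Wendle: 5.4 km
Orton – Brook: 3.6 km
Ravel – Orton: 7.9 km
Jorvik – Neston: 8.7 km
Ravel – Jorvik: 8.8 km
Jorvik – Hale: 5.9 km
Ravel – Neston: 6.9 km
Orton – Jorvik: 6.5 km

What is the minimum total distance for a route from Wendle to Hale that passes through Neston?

Best Wendle to Neston: Wendle–Ravel–Neston costing 12.3
Best Neston to Hale: Neston–Jorvik–Hale costing 14.6
Total via Neston: 12.3 + 14.6 = 26.9 km.

26.9 km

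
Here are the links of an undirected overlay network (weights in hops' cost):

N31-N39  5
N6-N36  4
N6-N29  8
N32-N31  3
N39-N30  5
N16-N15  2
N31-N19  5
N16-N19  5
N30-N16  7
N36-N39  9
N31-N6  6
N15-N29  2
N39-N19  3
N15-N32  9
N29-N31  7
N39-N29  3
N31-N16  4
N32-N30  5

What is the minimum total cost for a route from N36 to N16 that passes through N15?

16 hops' cost

Best N36 to N15: N36–N6–N29–N15 costing 14
Shortest N15→N16: N15–N16 = 2
Total via N15: 14 + 2 = 16 hops' cost.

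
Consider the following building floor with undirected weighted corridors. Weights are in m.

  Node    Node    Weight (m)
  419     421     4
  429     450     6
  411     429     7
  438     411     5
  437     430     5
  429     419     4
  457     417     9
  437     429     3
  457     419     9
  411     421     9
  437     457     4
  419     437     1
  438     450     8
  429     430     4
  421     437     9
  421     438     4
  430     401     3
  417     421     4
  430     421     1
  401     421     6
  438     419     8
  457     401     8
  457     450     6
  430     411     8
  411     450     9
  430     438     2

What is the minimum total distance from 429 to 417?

Shortest distances from 429:
429: 0
437: 3  (via 429)
419: 4  (via 429)
430: 4  (via 429)
421: 5  (via 430)
450: 6  (via 429)
438: 6  (via 430)
401: 7  (via 430)
411: 7  (via 429)
457: 7  (via 437)
417: 9  (via 421)
Shortest route: 429 → 430 → 421 → 417 = 9 m.

9 m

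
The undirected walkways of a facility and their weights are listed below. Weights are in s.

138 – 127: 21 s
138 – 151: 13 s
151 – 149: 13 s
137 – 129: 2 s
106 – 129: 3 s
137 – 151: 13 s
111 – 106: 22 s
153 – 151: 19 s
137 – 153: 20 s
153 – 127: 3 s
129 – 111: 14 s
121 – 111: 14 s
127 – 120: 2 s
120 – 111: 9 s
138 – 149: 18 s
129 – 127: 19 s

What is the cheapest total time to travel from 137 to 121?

30 s

Compare a few routes:
137 → 129 → 106 → 111 → 121: 2+3+22+14 = 41
137 → 129 → 111 → 121: 2+14+14 = 30
The minimum is 30 s via 137 → 129 → 111 → 121.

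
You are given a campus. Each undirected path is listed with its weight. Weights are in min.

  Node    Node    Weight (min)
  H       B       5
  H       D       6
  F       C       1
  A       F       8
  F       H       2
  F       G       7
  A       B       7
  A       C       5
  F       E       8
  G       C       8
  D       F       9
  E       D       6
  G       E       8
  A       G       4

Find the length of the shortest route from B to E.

Compare a few routes:
B–H–D–E: 5+6+6 = 17
B–H–F–E: 5+2+8 = 15
B–A–G–E: 7+4+8 = 19
The minimum is 15 min via B–H–F–E.

15 min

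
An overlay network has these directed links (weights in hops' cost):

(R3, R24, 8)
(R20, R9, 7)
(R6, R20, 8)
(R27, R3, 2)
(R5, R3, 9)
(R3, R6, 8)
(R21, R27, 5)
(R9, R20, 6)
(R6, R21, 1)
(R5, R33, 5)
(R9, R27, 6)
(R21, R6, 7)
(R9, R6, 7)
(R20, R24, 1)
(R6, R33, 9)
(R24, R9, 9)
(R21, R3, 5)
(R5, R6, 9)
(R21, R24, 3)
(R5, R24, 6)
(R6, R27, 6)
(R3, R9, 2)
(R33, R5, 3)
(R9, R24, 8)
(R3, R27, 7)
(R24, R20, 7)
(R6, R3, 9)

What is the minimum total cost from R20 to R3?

15 hops' cost

Running Dijkstra from R20:
R20: 0
R24: 1  (via R20)
R9: 7  (via R20)
R27: 13  (via R9)
R6: 14  (via R9)
R21: 15  (via R6)
R3: 15  (via R27)
Shortest route: R20–R9–R27–R3 = 15 hops' cost.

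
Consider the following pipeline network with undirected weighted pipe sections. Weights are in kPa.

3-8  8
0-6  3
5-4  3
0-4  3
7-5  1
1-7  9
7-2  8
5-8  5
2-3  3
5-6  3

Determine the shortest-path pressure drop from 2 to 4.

12 kPa

Enumerating some paths:
2 → 7 → 5 → 4: 8+1+3 = 12
2 → 3 → 8 → 5 → 4: 3+8+5+3 = 19
2 → 7 → 5 → 6 → 0 → 4: 8+1+3+3+3 = 18
The minimum is 12 kPa via 2 → 7 → 5 → 4.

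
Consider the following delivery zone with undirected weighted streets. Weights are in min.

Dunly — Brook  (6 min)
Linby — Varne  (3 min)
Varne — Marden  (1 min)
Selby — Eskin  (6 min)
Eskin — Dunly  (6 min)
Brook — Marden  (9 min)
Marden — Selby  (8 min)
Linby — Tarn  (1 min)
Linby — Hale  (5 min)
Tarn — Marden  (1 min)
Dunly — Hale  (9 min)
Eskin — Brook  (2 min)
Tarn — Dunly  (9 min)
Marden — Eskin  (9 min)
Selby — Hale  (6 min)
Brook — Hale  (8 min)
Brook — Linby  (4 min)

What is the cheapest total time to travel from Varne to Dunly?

Candidate routes:
Varne → Linby → Brook → Dunly: 3+4+6 = 13
Varne → Marden → Tarn → Linby → Brook → Dunly: 1+1+1+4+6 = 13
Varne → Marden → Tarn → Dunly: 1+1+9 = 11
The minimum is 11 min via Varne → Marden → Tarn → Dunly.

11 min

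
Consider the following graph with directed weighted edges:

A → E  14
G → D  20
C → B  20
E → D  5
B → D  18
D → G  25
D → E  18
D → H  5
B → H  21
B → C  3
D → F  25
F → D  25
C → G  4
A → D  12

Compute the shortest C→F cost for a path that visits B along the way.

Best C to B: C–B costing 20
Shortest B→F: B–D–F = 43
Total via B: 20 + 43 = 63.

63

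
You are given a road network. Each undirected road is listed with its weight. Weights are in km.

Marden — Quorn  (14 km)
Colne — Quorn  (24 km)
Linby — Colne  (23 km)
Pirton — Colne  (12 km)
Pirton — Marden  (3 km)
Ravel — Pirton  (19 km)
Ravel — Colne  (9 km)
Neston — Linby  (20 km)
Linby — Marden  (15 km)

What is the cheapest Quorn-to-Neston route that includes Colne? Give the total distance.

67 km

Best Quorn to Colne: Quorn → Colne costing 24
Shortest Colne→Neston: Colne → Linby → Neston = 43
Total via Colne: 24 + 43 = 67 km.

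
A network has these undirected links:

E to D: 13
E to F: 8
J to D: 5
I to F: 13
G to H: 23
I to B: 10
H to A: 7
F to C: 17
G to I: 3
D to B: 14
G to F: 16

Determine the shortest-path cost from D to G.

27

Shortest distances from D:
D: 0
J: 5  (via D)
E: 13  (via D)
B: 14  (via D)
F: 21  (via E)
I: 24  (via B)
G: 27  (via I)
Shortest route: D–B–I–G = 27.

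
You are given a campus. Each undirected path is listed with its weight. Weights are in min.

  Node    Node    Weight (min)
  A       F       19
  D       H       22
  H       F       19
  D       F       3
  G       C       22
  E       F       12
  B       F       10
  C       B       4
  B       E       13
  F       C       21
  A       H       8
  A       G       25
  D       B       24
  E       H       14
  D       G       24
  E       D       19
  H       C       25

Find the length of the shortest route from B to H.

27 min

Compare a few routes:
B → F → D → H: 10+3+22 = 35
B → C → H: 4+25 = 29
B → F → H: 10+19 = 29
B → E → H: 13+14 = 27
Cheapest is B → E → H at 27 min.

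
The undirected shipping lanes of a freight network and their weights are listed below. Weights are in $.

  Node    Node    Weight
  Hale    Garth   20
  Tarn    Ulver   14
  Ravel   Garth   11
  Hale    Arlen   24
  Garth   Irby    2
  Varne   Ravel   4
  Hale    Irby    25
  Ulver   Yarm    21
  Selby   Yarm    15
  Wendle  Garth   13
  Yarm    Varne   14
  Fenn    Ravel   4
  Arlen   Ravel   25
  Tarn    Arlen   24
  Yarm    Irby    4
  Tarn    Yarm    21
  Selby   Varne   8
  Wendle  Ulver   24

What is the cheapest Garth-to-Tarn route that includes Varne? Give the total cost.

$50

Best Garth to Varne: Garth–Ravel–Varne costing 15
Shortest Varne→Tarn: Varne–Yarm–Tarn = 35
Total via Varne: 15 + 35 = $50.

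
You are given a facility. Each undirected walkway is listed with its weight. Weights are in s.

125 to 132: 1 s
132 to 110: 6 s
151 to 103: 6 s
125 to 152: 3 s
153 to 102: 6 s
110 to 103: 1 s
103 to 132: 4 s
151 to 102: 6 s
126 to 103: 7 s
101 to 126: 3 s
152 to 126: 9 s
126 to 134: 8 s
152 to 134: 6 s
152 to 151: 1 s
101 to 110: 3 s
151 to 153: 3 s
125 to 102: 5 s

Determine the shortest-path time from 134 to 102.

13 s

Enumerating some paths:
134–152–151–102: 6+1+6 = 13
134–152–151–153–102: 6+1+3+6 = 16
134–152–125–102: 6+3+5 = 14
Cheapest is 134–152–151–102 at 13 s.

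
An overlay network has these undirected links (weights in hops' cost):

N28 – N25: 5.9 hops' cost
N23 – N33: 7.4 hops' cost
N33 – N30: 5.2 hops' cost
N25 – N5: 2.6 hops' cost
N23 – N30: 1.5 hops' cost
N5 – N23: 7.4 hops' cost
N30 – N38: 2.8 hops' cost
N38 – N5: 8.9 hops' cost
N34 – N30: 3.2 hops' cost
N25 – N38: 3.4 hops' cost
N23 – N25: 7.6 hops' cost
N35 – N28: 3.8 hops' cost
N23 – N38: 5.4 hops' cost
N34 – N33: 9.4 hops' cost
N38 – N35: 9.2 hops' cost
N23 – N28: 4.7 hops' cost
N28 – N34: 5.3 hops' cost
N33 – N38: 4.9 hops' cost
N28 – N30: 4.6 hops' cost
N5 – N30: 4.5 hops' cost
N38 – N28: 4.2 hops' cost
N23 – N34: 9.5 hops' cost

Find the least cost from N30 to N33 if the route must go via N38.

Shortest N30→N38: N30–N38 = 2.8
Shortest N38→N33: N38–N33 = 4.9
Total via N38: 2.8 + 4.9 = 7.7 hops' cost.

7.7 hops' cost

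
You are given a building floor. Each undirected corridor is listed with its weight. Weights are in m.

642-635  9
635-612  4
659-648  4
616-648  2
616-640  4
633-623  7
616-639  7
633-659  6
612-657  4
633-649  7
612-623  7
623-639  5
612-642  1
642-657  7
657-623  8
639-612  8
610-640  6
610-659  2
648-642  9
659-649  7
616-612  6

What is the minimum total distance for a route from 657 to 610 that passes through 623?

Best 657 to 623: 657–623 costing 8
Best 623 to 610: 623–633–659–610 costing 15
Total via 623: 8 + 15 = 23 m.

23 m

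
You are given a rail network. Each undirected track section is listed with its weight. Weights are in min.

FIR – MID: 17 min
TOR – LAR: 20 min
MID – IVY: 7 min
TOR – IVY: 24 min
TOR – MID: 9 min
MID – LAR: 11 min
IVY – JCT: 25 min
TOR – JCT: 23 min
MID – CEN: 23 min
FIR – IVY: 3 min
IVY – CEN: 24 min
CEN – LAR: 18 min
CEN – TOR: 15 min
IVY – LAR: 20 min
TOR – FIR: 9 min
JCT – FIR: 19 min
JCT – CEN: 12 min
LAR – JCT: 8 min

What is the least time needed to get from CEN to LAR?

18 min

Shortest distances from CEN:
CEN: 0
JCT: 12  (via CEN)
TOR: 15  (via CEN)
LAR: 18  (via CEN)
Shortest route: CEN–LAR = 18 min.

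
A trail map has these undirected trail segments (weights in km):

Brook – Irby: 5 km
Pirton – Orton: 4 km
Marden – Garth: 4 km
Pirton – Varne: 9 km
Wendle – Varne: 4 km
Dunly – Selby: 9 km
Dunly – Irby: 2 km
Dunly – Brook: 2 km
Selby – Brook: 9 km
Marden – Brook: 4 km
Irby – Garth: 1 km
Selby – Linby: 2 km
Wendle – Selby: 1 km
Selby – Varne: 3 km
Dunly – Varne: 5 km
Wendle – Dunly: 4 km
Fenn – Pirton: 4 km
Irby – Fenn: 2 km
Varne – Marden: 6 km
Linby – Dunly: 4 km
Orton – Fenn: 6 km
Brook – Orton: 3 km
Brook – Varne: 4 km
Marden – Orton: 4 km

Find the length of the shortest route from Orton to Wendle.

Settle nodes by increasing distance from Orton:
Orton: 0
Brook: 3  (via Orton)
Pirton: 4  (via Orton)
Marden: 4  (via Orton)
Dunly: 5  (via Brook)
Fenn: 6  (via Orton)
Varne: 7  (via Brook)
Irby: 7  (via Dunly)
Garth: 8  (via Marden)
Linby: 9  (via Dunly)
Wendle: 9  (via Dunly)
Shortest route: Orton → Brook → Dunly → Wendle = 9 km.

9 km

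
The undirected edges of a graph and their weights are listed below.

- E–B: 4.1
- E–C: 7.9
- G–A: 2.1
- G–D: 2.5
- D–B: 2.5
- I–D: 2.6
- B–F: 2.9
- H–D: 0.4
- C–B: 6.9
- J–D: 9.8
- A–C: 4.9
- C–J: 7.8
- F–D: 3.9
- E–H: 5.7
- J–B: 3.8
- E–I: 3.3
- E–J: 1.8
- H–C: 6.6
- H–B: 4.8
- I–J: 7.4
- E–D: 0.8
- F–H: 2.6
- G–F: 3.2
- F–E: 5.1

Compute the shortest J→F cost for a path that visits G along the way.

8.3

Shortest J→G: J → E → D → G = 5.1
Shortest G→F: G → F = 3.2
Total via G: 5.1 + 3.2 = 8.3.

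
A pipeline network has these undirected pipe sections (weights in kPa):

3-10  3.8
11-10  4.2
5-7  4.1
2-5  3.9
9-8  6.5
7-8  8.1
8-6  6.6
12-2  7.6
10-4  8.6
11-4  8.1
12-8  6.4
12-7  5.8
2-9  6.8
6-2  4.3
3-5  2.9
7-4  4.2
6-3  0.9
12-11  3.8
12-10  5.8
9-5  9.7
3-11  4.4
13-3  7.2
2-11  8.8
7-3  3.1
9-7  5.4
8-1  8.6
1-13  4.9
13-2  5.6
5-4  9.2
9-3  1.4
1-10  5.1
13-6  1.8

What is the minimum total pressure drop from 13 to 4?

10 kPa

Candidate routes:
13–6–3–9–7–4: 1.8+0.9+1.4+5.4+4.2 = 13.7
13–6–3–7–4: 1.8+0.9+3.1+4.2 = 10
Cheapest is 13–6–3–7–4 at 10 kPa.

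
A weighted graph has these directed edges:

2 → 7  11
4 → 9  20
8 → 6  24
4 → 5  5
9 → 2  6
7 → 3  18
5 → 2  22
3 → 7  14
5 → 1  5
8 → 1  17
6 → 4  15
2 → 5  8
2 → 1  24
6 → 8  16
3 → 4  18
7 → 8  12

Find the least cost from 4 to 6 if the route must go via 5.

74

Best 4 to 5: 4–5 costing 5
Best 5 to 6: 5–2–7–8–6 costing 69
Total via 5: 5 + 69 = 74.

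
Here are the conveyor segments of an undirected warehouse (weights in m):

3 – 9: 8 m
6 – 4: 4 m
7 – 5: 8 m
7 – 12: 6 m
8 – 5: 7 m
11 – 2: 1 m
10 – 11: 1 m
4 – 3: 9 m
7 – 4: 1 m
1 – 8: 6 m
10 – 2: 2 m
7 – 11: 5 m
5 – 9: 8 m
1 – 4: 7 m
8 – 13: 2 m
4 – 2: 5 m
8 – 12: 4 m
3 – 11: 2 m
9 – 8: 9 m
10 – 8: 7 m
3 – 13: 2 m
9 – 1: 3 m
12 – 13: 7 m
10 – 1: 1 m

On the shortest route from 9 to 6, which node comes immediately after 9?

1

Candidate routes:
9 → 1 → 4 → 6: 3+7+4 = 14
9 → 1 → 10 → 2 → 4 → 6: 3+1+2+5+4 = 15
9 → 1 → 10 → 11 → 7 → 4 → 6: 3+1+1+5+1+4 = 15
9 → 1 → 10 → 11 → 2 → 4 → 6: 3+1+1+1+5+4 = 15
Cheapest is 9 → 1 → 4 → 6 at 14 m.
So from 9 the first move is to 1.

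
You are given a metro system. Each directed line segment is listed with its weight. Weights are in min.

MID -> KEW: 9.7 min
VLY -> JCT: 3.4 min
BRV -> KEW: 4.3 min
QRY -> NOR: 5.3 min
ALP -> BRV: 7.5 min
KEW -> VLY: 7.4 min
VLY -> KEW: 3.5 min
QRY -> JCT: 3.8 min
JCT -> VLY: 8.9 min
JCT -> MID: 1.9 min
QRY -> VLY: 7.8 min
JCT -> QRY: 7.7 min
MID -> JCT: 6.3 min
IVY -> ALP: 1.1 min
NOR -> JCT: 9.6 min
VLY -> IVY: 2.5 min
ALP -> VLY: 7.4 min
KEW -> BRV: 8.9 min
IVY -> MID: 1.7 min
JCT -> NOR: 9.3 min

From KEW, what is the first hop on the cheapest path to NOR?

VLY

Candidate routes:
KEW - VLY - JCT - QRY - NOR: 7.4+3.4+7.7+5.3 = 23.8
KEW - VLY - IVY - MID - JCT - QRY - NOR: 7.4+2.5+1.7+6.3+7.7+5.3 = 30.9
KEW - VLY - IVY - MID - JCT - NOR: 7.4+2.5+1.7+6.3+9.3 = 27.2
KEW - VLY - JCT - NOR: 7.4+3.4+9.3 = 20.1
Cheapest is KEW - VLY - JCT - NOR at 20.1 min.
So from KEW the first move is to VLY.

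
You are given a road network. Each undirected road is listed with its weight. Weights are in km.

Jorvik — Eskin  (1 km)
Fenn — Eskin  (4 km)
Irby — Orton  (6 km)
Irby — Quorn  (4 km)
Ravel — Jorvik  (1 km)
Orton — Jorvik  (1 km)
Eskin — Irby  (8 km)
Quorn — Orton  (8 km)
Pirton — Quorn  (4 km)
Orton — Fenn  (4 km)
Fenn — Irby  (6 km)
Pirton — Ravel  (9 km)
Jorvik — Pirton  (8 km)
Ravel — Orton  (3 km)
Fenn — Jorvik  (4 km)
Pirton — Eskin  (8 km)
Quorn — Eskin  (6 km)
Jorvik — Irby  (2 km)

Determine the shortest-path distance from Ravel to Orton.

2 km

Running Dijkstra from Ravel:
Ravel: 0
Jorvik: 1  (via Ravel)
Eskin: 2  (via Jorvik)
Orton: 2  (via Jorvik)
Shortest route: Ravel → Jorvik → Orton = 2 km.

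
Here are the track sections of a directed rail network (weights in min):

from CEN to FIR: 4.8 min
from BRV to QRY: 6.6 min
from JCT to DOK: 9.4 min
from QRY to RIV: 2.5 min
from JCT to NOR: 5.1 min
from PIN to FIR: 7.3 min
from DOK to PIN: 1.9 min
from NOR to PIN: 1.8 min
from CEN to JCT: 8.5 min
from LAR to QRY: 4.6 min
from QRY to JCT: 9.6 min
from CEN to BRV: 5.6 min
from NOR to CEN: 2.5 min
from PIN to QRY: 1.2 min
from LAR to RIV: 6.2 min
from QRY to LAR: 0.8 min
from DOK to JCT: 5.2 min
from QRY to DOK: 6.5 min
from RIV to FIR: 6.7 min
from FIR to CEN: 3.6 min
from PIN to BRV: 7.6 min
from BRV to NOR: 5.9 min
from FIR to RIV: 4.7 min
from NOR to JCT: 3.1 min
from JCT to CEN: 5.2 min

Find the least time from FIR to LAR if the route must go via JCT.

21 min

Shortest FIR→JCT: FIR → CEN → JCT = 12.1
Best JCT to LAR: JCT → NOR → PIN → QRY → LAR costing 8.9
Total via JCT: 12.1 + 8.9 = 21 min.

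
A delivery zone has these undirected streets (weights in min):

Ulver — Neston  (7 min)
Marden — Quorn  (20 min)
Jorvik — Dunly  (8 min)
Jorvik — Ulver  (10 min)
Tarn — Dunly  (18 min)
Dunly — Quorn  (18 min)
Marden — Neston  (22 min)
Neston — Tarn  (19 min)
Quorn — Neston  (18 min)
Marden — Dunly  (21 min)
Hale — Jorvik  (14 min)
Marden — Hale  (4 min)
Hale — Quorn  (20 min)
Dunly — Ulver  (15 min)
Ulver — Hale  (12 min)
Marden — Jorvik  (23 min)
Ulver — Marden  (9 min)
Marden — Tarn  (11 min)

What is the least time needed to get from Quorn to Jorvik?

26 min

Enumerating some paths:
Quorn - Hale - Jorvik: 20+14 = 34
Quorn - Neston - Ulver - Jorvik: 18+7+10 = 35
Quorn - Dunly - Jorvik: 18+8 = 26
Quorn - Marden - Hale - Jorvik: 20+4+14 = 38
The minimum is 26 min via Quorn - Dunly - Jorvik.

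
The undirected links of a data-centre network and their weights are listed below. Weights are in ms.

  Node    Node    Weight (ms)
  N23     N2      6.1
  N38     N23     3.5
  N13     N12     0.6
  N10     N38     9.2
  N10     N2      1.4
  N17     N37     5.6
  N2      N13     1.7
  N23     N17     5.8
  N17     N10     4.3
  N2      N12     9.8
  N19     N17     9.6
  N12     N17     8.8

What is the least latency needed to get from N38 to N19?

18.9 ms

Settle nodes by increasing distance from N38:
N38: 0
N23: 3.5  (via N38)
N10: 9.2  (via N38)
N17: 9.3  (via N23)
N2: 9.6  (via N23)
N13: 11.3  (via N2)
N12: 11.9  (via N13)
N37: 14.9  (via N17)
N19: 18.9  (via N17)
Shortest route: N38 → N23 → N17 → N19 = 18.9 ms.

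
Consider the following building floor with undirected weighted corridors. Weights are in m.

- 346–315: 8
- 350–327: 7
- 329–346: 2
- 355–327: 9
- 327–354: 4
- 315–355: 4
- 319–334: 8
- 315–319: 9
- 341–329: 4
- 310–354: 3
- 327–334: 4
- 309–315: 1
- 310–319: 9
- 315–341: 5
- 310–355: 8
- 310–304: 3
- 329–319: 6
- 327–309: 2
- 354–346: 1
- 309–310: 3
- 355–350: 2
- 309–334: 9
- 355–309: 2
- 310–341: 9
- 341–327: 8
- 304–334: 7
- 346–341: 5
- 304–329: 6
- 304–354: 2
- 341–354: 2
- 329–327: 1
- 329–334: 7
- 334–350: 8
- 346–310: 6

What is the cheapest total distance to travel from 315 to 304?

7 m

Enumerating some paths:
315–309–327–329–346–354–304: 1+2+1+2+1+2 = 9
315–309–310–304: 1+3+3 = 7
315–309–327–354–304: 1+2+4+2 = 9
315–309–310–354–304: 1+3+3+2 = 9
The minimum is 7 m via 315–309–310–304.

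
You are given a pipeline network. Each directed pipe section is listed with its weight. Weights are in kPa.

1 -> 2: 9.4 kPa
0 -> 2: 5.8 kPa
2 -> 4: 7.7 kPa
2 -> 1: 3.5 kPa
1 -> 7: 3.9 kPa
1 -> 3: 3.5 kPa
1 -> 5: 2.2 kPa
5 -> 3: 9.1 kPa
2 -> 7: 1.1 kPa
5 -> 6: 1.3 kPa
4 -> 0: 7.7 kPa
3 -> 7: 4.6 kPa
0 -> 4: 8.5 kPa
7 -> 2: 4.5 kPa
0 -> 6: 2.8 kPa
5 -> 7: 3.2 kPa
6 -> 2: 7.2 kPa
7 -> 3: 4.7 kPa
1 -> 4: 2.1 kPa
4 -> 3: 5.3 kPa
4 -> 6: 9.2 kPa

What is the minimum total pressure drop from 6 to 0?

Running Dijkstra from 6:
6: 0
2: 7.2  (via 6)
7: 8.3  (via 2)
1: 10.7  (via 2)
4: 12.8  (via 1)
5: 12.9  (via 1)
3: 13  (via 7)
0: 20.5  (via 4)
Shortest route: 6–2–1–4–0 = 20.5 kPa.

20.5 kPa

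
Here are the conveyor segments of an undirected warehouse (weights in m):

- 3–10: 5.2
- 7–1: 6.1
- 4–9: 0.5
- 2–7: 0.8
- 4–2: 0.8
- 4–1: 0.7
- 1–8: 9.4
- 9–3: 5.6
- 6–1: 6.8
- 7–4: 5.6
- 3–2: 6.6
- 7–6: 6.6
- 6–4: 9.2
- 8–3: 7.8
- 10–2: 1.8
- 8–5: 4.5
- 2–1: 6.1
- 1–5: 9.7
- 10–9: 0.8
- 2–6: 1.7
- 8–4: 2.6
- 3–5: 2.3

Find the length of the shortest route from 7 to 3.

Compare a few routes:
7–2–3: 0.8+6.6 = 7.4
7–2–4–9–3: 0.8+0.8+0.5+5.6 = 7.7
Cheapest is 7–2–3 at 7.4 m.

7.4 m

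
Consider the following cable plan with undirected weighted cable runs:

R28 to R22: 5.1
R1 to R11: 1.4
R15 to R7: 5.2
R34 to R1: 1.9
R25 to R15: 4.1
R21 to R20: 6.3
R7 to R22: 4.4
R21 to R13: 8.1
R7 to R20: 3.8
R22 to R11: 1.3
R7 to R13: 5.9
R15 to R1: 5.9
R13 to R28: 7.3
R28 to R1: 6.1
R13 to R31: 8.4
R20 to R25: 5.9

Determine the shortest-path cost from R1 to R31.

21.4

Enumerating some paths:
R1 - R28 - R13 - R31: 6.1+7.3+8.4 = 21.8
R1 - R11 - R22 - R28 - R13 - R31: 1.4+1.3+5.1+7.3+8.4 = 23.5
R1 - R11 - R22 - R7 - R13 - R31: 1.4+1.3+4.4+5.9+8.4 = 21.4
Cheapest is R1 - R11 - R22 - R7 - R13 - R31 at 21.4.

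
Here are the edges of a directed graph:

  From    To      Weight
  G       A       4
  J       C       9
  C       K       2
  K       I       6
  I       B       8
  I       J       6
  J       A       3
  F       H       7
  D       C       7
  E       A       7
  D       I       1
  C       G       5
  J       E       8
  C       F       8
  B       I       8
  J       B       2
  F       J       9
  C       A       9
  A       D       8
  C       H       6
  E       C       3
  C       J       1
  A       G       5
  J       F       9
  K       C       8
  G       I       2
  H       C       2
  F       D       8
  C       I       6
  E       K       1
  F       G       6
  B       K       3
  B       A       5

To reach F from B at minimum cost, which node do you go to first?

Compare a few routes:
B - K - C - F: 3+8+8 = 19
B - K - C - J - F: 3+8+1+9 = 21
B - I - J - F: 8+6+9 = 23
Cheapest is B - K - C - F at 19.
So from B the first move is to K.

K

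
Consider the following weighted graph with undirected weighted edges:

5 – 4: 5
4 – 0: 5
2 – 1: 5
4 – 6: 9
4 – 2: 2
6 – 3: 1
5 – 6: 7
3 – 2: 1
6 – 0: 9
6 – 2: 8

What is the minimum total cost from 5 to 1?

12

Running Dijkstra from 5:
5: 0
4: 5  (via 5)
2: 7  (via 4)
6: 7  (via 5)
3: 8  (via 2)
0: 10  (via 4)
1: 12  (via 2)
Shortest route: 5 → 4 → 2 → 1 = 12.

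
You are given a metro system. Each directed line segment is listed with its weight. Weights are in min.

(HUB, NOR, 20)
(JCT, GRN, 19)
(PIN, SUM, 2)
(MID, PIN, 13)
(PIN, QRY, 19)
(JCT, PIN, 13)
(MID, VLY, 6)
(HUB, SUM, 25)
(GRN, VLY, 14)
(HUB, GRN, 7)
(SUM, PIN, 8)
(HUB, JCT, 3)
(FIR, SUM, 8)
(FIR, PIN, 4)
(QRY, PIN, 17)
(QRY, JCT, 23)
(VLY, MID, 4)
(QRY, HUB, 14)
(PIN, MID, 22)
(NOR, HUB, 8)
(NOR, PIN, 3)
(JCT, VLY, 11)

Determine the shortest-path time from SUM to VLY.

Compare a few routes:
SUM - PIN - MID - VLY: 8+22+6 = 36
SUM - PIN - QRY - HUB - JCT - VLY: 8+19+14+3+11 = 55
SUM - PIN - QRY - JCT - VLY: 8+19+23+11 = 61
SUM - PIN - QRY - HUB - GRN - VLY: 8+19+14+7+14 = 62
The minimum is 36 min via SUM - PIN - MID - VLY.

36 min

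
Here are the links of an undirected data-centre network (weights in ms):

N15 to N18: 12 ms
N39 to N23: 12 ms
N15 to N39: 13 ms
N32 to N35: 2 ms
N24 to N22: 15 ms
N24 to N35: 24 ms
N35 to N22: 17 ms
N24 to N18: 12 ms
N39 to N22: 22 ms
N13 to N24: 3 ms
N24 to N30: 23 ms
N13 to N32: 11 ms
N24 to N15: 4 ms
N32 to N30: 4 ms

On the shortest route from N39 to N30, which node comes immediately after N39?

N15

Enumerating some paths:
N39 → N15 → N24 → N13 → N32 → N30: 13+4+3+11+4 = 35
N39 → N15 → N24 → N30: 13+4+23 = 40
Cheapest is N39 → N15 → N24 → N13 → N32 → N30 at 35 ms.
So from N39 the first move is to N15.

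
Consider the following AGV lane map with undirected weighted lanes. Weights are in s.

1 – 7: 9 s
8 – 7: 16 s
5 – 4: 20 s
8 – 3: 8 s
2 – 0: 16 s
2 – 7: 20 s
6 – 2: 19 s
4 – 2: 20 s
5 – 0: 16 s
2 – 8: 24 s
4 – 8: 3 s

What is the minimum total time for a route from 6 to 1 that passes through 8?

Shortest 6→8: 6–2–4–8 = 42
Shortest 8→1: 8–7–1 = 25
Total via 8: 42 + 25 = 67 s.

67 s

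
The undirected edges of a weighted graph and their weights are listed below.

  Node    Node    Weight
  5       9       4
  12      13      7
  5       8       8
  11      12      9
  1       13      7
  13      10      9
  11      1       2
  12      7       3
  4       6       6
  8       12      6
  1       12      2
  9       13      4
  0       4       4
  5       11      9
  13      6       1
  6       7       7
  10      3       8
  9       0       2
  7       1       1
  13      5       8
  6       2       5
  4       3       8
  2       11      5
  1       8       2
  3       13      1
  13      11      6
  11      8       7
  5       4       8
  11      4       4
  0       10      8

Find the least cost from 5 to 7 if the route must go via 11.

Shortest 5→11: 5 → 11 = 9
Best 11 to 7: 11 → 1 → 7 costing 3
Total via 11: 9 + 3 = 12.

12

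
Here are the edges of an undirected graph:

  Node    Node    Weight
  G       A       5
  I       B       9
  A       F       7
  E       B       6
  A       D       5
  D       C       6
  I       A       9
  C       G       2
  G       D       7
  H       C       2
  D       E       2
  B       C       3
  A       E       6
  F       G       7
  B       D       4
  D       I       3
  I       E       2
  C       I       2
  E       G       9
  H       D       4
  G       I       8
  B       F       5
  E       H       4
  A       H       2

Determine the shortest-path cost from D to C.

5

Running Dijkstra from D:
D: 0
E: 2  (via D)
I: 3  (via D)
B: 4  (via D)
H: 4  (via D)
A: 5  (via D)
C: 5  (via I)
Shortest route: D → I → C = 5.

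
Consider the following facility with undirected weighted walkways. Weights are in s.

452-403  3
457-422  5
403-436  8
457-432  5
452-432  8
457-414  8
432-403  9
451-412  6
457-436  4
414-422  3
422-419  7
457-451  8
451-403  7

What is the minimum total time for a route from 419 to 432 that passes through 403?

Shortest 419→403: 419–422–457–436–403 = 24
Shortest 403→432: 403–432 = 9
Total via 403: 24 + 9 = 33 s.

33 s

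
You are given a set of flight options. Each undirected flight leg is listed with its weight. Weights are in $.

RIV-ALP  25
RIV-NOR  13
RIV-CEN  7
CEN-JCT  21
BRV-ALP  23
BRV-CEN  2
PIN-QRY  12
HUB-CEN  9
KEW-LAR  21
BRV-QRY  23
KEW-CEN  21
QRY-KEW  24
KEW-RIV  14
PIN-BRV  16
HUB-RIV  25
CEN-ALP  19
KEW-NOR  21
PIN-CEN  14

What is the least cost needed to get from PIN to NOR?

$34

Shortest distances from PIN:
PIN: 0
QRY: 12  (via PIN)
CEN: 14  (via PIN)
BRV: 16  (via PIN)
RIV: 21  (via CEN)
HUB: 23  (via CEN)
ALP: 33  (via CEN)
NOR: 34  (via RIV)
Shortest route: PIN–CEN–RIV–NOR = $34.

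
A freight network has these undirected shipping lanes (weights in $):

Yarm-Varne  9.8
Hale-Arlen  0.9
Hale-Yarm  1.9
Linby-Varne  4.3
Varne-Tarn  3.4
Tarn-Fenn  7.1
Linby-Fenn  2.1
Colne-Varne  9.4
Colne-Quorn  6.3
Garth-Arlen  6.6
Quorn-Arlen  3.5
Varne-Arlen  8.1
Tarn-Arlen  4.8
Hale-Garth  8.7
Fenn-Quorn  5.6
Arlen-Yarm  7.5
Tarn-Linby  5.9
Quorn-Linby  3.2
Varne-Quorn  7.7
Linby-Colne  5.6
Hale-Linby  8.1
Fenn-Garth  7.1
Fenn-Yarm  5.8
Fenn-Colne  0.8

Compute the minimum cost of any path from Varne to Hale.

$9

Shortest distances from Varne:
Varne: 0
Tarn: 3.4  (via Varne)
Linby: 4.3  (via Varne)
Fenn: 6.4  (via Linby)
Colne: 7.2  (via Fenn)
Quorn: 7.5  (via Linby)
Arlen: 8.1  (via Varne)
Hale: 9  (via Arlen)
Shortest route: Varne → Arlen → Hale = $9.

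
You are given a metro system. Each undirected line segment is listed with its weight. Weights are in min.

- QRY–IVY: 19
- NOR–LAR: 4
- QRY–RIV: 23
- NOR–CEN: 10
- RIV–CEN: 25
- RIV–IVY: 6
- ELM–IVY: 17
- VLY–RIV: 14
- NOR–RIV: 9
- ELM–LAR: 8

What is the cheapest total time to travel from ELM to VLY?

35 min

Settle nodes by increasing distance from ELM:
ELM: 0
LAR: 8  (via ELM)
NOR: 12  (via LAR)
IVY: 17  (via ELM)
RIV: 21  (via NOR)
CEN: 22  (via NOR)
VLY: 35  (via RIV)
Shortest route: ELM → LAR → NOR → RIV → VLY = 35 min.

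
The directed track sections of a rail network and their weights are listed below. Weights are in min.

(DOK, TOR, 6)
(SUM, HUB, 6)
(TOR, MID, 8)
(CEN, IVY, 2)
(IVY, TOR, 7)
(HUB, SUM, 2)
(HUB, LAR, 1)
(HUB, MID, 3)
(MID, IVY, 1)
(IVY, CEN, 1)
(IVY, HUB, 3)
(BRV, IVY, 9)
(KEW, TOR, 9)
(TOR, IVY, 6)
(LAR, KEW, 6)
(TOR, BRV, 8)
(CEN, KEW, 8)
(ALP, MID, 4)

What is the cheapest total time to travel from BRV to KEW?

18 min

Running Dijkstra from BRV:
BRV: 0
IVY: 9  (via BRV)
CEN: 10  (via IVY)
HUB: 12  (via IVY)
LAR: 13  (via HUB)
SUM: 14  (via HUB)
MID: 15  (via HUB)
TOR: 16  (via IVY)
KEW: 18  (via CEN)
Shortest route: BRV–IVY–CEN–KEW = 18 min.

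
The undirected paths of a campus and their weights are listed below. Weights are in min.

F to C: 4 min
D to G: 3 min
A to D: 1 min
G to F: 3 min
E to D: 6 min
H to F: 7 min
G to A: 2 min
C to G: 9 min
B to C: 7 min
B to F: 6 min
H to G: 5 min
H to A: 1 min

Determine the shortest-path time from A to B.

11 min

Running Dijkstra from A:
A: 0
D: 1  (via A)
H: 1  (via A)
G: 2  (via A)
F: 5  (via G)
E: 7  (via D)
C: 9  (via F)
B: 11  (via F)
Shortest route: A → G → F → B = 11 min.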